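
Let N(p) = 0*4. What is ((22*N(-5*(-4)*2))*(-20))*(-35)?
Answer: 0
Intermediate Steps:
N(p) = 0
((22*N(-5*(-4)*2))*(-20))*(-35) = ((22*0)*(-20))*(-35) = (0*(-20))*(-35) = 0*(-35) = 0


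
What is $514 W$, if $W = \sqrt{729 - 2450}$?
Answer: $514 i \sqrt{1721} \approx 21323.0 i$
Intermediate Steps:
$W = i \sqrt{1721}$ ($W = \sqrt{-1721} = i \sqrt{1721} \approx 41.485 i$)
$514 W = 514 i \sqrt{1721}$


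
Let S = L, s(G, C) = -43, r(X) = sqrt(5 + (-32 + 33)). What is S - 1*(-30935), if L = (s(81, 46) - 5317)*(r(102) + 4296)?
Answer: -22995625 - 5360*sqrt(6) ≈ -2.3009e+7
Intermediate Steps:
r(X) = sqrt(6) (r(X) = sqrt(5 + 1) = sqrt(6))
L = -23026560 - 5360*sqrt(6) (L = (-43 - 5317)*(sqrt(6) + 4296) = -5360*(4296 + sqrt(6)) = -23026560 - 5360*sqrt(6) ≈ -2.3040e+7)
S = -23026560 - 5360*sqrt(6) ≈ -2.3040e+7
S - 1*(-30935) = (-23026560 - 5360*sqrt(6)) - 1*(-30935) = (-23026560 - 5360*sqrt(6)) + 30935 = -22995625 - 5360*sqrt(6)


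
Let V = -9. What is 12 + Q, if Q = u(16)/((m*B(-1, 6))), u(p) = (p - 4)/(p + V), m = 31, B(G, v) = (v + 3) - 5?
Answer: 2607/217 ≈ 12.014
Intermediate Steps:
B(G, v) = -2 + v (B(G, v) = (3 + v) - 5 = -2 + v)
u(p) = (-4 + p)/(-9 + p) (u(p) = (p - 4)/(p - 9) = (-4 + p)/(-9 + p))
Q = 3/217 (Q = ((-4 + 16)/(-9 + 16))/((31*(-2 + 6))) = (12/7)/((31*4)) = ((1/7)*12)/124 = (12/7)*(1/124) = 3/217 ≈ 0.013825)
12 + Q = 12 + 3/217 = 2607/217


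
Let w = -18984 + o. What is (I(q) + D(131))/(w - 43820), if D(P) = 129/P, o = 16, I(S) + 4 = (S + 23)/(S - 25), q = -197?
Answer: 2704/76083359 ≈ 3.5540e-5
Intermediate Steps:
I(S) = -4 + (23 + S)/(-25 + S) (I(S) = -4 + (S + 23)/(S - 25) = -4 + (23 + S)/(-25 + S))
w = -18968 (w = -18984 + 16 = -18968)
(I(q) + D(131))/(w - 43820) = (3*(41 - 1*(-197))/(-25 - 197) + 129/131)/(-18968 - 43820) = (3*(41 + 197)/(-222) + 129*(1/131))/(-62788) = (3*(-1/222)*238 + 129/131)*(-1/62788) = (-119/37 + 129/131)*(-1/62788) = -10816/4847*(-1/62788) = 2704/76083359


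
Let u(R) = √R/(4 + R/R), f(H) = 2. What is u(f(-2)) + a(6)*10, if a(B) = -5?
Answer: -50 + √2/5 ≈ -49.717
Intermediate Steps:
u(R) = √R/5 (u(R) = √R/(4 + 1) = √R/5)
u(f(-2)) + a(6)*10 = √2/5 - 5*10 = √2/5 - 50 = -50 + √2/5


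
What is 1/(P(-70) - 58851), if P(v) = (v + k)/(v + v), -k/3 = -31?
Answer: -140/8239163 ≈ -1.6992e-5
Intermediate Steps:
k = 93 (k = -3*(-31) = 93)
P(v) = (93 + v)/(2*v) (P(v) = (v + 93)/(v + v) = (93 + v)/((2*v)) = (93 + v)*(1/(2*v)) = (93 + v)/(2*v))
1/(P(-70) - 58851) = 1/((1/2)*(93 - 70)/(-70) - 58851) = 1/((1/2)*(-1/70)*23 - 58851) = 1/(-23/140 - 58851) = 1/(-8239163/140) = -140/8239163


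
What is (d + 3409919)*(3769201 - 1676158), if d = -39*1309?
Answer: 7030255155324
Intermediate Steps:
d = -51051
(d + 3409919)*(3769201 - 1676158) = (-51051 + 3409919)*(3769201 - 1676158) = 3358868*2093043 = 7030255155324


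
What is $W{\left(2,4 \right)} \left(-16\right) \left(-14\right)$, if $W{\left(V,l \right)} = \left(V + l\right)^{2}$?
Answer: $8064$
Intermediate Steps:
$W{\left(2,4 \right)} \left(-16\right) \left(-14\right) = \left(2 + 4\right)^{2} \left(-16\right) \left(-14\right) = 6^{2} \left(-16\right) \left(-14\right) = 36 \left(-16\right) \left(-14\right) = \left(-576\right) \left(-14\right) = 8064$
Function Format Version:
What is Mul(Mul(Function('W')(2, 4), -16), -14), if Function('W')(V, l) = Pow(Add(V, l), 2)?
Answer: 8064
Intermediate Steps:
Mul(Mul(Function('W')(2, 4), -16), -14) = Mul(Mul(Pow(Add(2, 4), 2), -16), -14) = Mul(Mul(Pow(6, 2), -16), -14) = Mul(Mul(36, -16), -14) = Mul(-576, -14) = 8064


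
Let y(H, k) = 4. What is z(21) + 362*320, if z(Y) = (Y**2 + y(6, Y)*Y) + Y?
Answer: 116386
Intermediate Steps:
z(Y) = Y**2 + 5*Y (z(Y) = (Y**2 + 4*Y) + Y = Y**2 + 5*Y)
z(21) + 362*320 = 21*(5 + 21) + 362*320 = 21*26 + 115840 = 546 + 115840 = 116386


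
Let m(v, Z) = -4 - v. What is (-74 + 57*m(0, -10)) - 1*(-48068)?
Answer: 47766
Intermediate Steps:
(-74 + 57*m(0, -10)) - 1*(-48068) = (-74 + 57*(-4 - 1*0)) - 1*(-48068) = (-74 + 57*(-4 + 0)) + 48068 = (-74 + 57*(-4)) + 48068 = (-74 - 228) + 48068 = -302 + 48068 = 47766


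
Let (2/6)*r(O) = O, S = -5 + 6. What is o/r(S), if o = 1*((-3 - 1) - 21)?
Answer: -25/3 ≈ -8.3333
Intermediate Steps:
S = 1
r(O) = 3*O
o = -25 (o = 1*(-4 - 21) = 1*(-25) = -25)
o/r(S) = -25/(3*1) = -25/3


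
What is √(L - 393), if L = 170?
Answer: I*√223 ≈ 14.933*I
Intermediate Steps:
√(L - 393) = √(170 - 393) = √(-223) = I*√223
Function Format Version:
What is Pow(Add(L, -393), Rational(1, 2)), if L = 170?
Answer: Mul(I, Pow(223, Rational(1, 2))) ≈ Mul(14.933, I)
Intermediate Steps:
Pow(Add(L, -393), Rational(1, 2)) = Pow(Add(170, -393), Rational(1, 2)) = Pow(-223, Rational(1, 2)) = Mul(I, Pow(223, Rational(1, 2)))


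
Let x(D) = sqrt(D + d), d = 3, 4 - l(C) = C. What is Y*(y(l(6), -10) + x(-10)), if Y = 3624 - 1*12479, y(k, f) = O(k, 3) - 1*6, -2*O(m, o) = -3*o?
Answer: 26565/2 - 8855*I*sqrt(7) ≈ 13283.0 - 23428.0*I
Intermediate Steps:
O(m, o) = 3*o/2 (O(m, o) = -(-3)*o/2 = 3*o/2)
l(C) = 4 - C
y(k, f) = -3/2 (y(k, f) = (3/2)*3 - 1*6 = 9/2 - 6 = -3/2)
x(D) = sqrt(3 + D) (x(D) = sqrt(D + 3) = sqrt(3 + D))
Y = -8855 (Y = 3624 - 12479 = -8855)
Y*(y(l(6), -10) + x(-10)) = -8855*(-3/2 + sqrt(3 - 10)) = -8855*(-3/2 + sqrt(-7)) = -8855*(-3/2 + I*sqrt(7)) = 26565/2 - 8855*I*sqrt(7)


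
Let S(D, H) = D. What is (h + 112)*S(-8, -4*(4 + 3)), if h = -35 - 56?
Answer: -168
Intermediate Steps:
h = -91
(h + 112)*S(-8, -4*(4 + 3)) = (-91 + 112)*(-8) = 21*(-8) = -168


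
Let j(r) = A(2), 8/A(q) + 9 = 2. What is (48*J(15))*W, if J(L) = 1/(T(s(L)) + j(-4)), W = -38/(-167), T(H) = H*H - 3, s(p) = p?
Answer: 6384/129091 ≈ 0.049453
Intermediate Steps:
A(q) = -8/7 (A(q) = 8/(-9 + 2) = 8/(-7) = 8*(-⅐) = -8/7)
j(r) = -8/7
T(H) = -3 + H² (T(H) = H² - 3 = -3 + H²)
W = 38/167 (W = -38*(-1/167) = 38/167 ≈ 0.22754)
J(L) = 1/(-29/7 + L²) (J(L) = 1/((-3 + L²) - 8/7) = 1/(-29/7 + L²))
(48*J(15))*W = (48*(7/(-29 + 7*15²)))*(38/167) = (48*(7/(-29 + 7*225)))*(38/167) = (48*(7/(-29 + 1575)))*(38/167) = (48*(7/1546))*(38/167) = (168/773)*(38/167) = 6384/129091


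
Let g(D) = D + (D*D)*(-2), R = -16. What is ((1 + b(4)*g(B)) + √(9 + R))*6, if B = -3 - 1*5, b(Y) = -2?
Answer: 1638 + 6*I*√7 ≈ 1638.0 + 15.875*I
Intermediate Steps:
B = -8 (B = -3 - 5 = -8)
g(D) = D - 2*D² (g(D) = D + D²*(-2) = D - 2*D²)
((1 + b(4)*g(B)) + √(9 + R))*6 = ((1 - (-16)*(1 - 2*(-8))) + √(9 - 16))*6 = ((1 - (-16)*(1 + 16)) + √(-7))*6 = ((1 - (-16)*17) + I*√7)*6 = ((1 - 2*(-136)) + I*√7)*6 = ((1 + 272) + I*√7)*6 = (273 + I*√7)*6 = 1638 + 6*I*√7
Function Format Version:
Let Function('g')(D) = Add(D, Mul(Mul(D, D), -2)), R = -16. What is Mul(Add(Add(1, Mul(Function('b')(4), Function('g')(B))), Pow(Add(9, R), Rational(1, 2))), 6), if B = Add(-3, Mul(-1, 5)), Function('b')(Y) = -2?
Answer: Add(1638, Mul(6, I, Pow(7, Rational(1, 2)))) ≈ Add(1638.0, Mul(15.875, I))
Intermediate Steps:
B = -8 (B = Add(-3, -5) = -8)
Function('g')(D) = Add(D, Mul(-2, Pow(D, 2))) (Function('g')(D) = Add(D, Mul(Pow(D, 2), -2)) = Add(D, Mul(-2, Pow(D, 2))))
Mul(Add(Add(1, Mul(Function('b')(4), Function('g')(B))), Pow(Add(9, R), Rational(1, 2))), 6) = Mul(Add(Add(1, Mul(-2, Mul(-8, Add(1, Mul(-2, -8))))), Pow(Add(9, -16), Rational(1, 2))), 6) = Mul(Add(Add(1, Mul(-2, Mul(-8, Add(1, 16)))), Pow(-7, Rational(1, 2))), 6) = Mul(Add(Add(1, Mul(-2, Mul(-8, 17))), Mul(I, Pow(7, Rational(1, 2)))), 6) = Mul(Add(Add(1, Mul(-2, -136)), Mul(I, Pow(7, Rational(1, 2)))), 6) = Mul(Add(Add(1, 272), Mul(I, Pow(7, Rational(1, 2)))), 6) = Mul(Add(273, Mul(I, Pow(7, Rational(1, 2)))), 6) = Add(1638, Mul(6, I, Pow(7, Rational(1, 2))))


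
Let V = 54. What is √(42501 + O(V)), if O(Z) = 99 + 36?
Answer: 2*√10659 ≈ 206.48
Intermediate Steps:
O(Z) = 135
√(42501 + O(V)) = √(42501 + 135) = √42636 = 2*√10659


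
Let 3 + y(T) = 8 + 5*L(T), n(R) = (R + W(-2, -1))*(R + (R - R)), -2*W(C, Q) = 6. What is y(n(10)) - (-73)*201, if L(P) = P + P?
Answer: 15378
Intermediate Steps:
W(C, Q) = -3 (W(C, Q) = -½*6 = -3)
L(P) = 2*P
n(R) = R*(-3 + R) (n(R) = (R - 3)*(R + (R - R)) = (-3 + R)*(R + 0) = (-3 + R)*R = R*(-3 + R))
y(T) = 5 + 10*T (y(T) = -3 + (8 + 5*(2*T)) = -3 + (8 + 10*T) = 5 + 10*T)
y(n(10)) - (-73)*201 = (5 + 10*(10*(-3 + 10))) - (-73)*201 = (5 + 10*(10*7)) - 1*(-14673) = (5 + 10*70) + 14673 = (5 + 700) + 14673 = 705 + 14673 = 15378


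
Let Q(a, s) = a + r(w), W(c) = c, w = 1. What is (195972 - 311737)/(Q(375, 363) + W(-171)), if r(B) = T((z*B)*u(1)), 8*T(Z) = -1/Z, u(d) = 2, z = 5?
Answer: -9261200/16319 ≈ -567.51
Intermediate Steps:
T(Z) = -1/(8*Z) (T(Z) = (-1/Z)/8 = -1/(8*Z))
r(B) = -1/(80*B) (r(B) = -1/(10*B)/8 = -1/(80*B))
Q(a, s) = -1/80 + a (Q(a, s) = a - 1/80/1 = a - 1/80*1 = a - 1/80 = -1/80 + a)
(195972 - 311737)/(Q(375, 363) + W(-171)) = (195972 - 311737)/((-1/80 + 375) - 171) = -115765/(29999/80 - 171) = -115765/16319/80 = -115765*80/16319 = -9261200/16319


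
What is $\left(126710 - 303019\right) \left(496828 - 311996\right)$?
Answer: $-32587545088$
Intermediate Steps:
$\left(126710 - 303019\right) \left(496828 - 311996\right) = \left(-176309\right) 184832 = -32587545088$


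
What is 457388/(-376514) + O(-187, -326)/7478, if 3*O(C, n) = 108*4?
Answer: -841532362/703892923 ≈ -1.1955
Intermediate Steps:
O(C, n) = 144 (O(C, n) = (108*4)/3 = (⅓)*432 = 144)
457388/(-376514) + O(-187, -326)/7478 = 457388/(-376514) + 144/7478 = 457388*(-1/376514) + 144*(1/7478) = -228694/188257 + 72/3739 = -841532362/703892923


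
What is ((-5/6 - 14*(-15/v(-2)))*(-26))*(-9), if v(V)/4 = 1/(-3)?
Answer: -37050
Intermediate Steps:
v(V) = -4/3 (v(V) = 4/(-3) = 4*(-⅓) = -4/3)
((-5/6 - 14*(-15/v(-2)))*(-26))*(-9) = ((-5/6 - 14/((-4/3/(-15))))*(-26))*(-9) = ((-5*⅙ - 14/((-4/3*(-1/15))))*(-26))*(-9) = ((-⅚ - 14/4/45)*(-26))*(-9) = ((-⅚ - 14*45/4)*(-26))*(-9) = ((-⅚ - 315/2)*(-26))*(-9) = -475/3*(-26)*(-9) = (12350/3)*(-9) = -37050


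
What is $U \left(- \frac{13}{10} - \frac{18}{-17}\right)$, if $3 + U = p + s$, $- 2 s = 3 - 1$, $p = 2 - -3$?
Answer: $- \frac{41}{170} \approx -0.24118$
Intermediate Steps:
$p = 5$ ($p = 2 + 3 = 5$)
$s = -1$ ($s = - \frac{3 - 1}{2} = \left(- \frac{1}{2}\right) 2 = -1$)
$U = 1$ ($U = -3 + \left(5 - 1\right) = -3 + 4 = 1$)
$U \left(- \frac{13}{10} - \frac{18}{-17}\right) = 1 \left(- \frac{13}{10} - \frac{18}{-17}\right) = 1 \left(\left(-13\right) \frac{1}{10} - - \frac{18}{17}\right) = 1 \left(- \frac{13}{10} + \frac{18}{17}\right) = 1 \left(- \frac{41}{170}\right) = - \frac{41}{170}$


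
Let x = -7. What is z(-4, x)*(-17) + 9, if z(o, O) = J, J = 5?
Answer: -76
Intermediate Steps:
z(o, O) = 5
z(-4, x)*(-17) + 9 = 5*(-17) + 9 = -85 + 9 = -76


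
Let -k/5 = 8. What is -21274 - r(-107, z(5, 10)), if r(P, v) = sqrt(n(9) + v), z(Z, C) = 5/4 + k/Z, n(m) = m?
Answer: -42551/2 ≈ -21276.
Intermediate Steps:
k = -40 (k = -5*8 = -40)
z(Z, C) = 5/4 - 40/Z
r(P, v) = sqrt(9 + v)
-21274 - r(-107, z(5, 10)) = -21274 - sqrt(9 + (5/4 - 40/5)) = -21274 - sqrt(9 + (5/4 - 40*1/5)) = -21274 - sqrt(9 + (5/4 - 8)) = -21274 - sqrt(9 - 27/4) = -21274 - sqrt(9/4) = -21274 - 1*3/2 = -21274 - 3/2 = -42551/2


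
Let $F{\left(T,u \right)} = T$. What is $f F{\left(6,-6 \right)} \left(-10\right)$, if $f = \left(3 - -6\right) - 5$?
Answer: $-240$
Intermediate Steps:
$f = 4$ ($f = \left(3 + 6\right) - 5 = 9 - 5 = 4$)
$f F{\left(6,-6 \right)} \left(-10\right) = 4 \cdot 6 \left(-10\right) = 24 \left(-10\right) = -240$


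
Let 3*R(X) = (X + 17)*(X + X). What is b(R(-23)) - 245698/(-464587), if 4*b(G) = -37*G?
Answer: -395117839/464587 ≈ -850.47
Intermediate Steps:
R(X) = 2*X*(17 + X)/3 (R(X) = ((X + 17)*(X + X))/3 = ((17 + X)*(2*X))/3 = (2*X*(17 + X))/3 = 2*X*(17 + X)/3)
b(G) = -37*G/4 (b(G) = (-37*G)/4 = -37*G/4)
b(R(-23)) - 245698/(-464587) = -37*(-23)*(17 - 23)/6 - 245698/(-464587) = -37*(-23)*(-6)/6 - 245698*(-1/464587) = -37/4*92 + 245698/464587 = -851 + 245698/464587 = -395117839/464587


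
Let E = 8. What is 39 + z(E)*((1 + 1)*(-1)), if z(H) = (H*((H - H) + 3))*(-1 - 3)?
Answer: 231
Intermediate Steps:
z(H) = -12*H (z(H) = (H*(0 + 3))*(-4) = (H*3)*(-4) = (3*H)*(-4) = -12*H)
39 + z(E)*((1 + 1)*(-1)) = 39 + (-12*8)*((1 + 1)*(-1)) = 39 - 192*(-1) = 39 - 96*(-2) = 39 + 192 = 231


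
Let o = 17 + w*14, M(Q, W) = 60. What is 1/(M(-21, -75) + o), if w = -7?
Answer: -1/21 ≈ -0.047619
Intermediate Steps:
o = -81 (o = 17 - 7*14 = 17 - 98 = -81)
1/(M(-21, -75) + o) = 1/(60 - 81) = 1/(-21) = -1/21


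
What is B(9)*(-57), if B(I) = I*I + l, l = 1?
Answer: -4674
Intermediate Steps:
B(I) = 1 + I² (B(I) = I*I + 1 = I² + 1 = 1 + I²)
B(9)*(-57) = (1 + 9²)*(-57) = (1 + 81)*(-57) = 82*(-57) = -4674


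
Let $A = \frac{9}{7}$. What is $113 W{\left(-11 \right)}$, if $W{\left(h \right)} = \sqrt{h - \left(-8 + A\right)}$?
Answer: $\frac{113 i \sqrt{210}}{7} \approx 233.93 i$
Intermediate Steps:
$A = \frac{9}{7}$ ($A = 9 \cdot \frac{1}{7} = \frac{9}{7} \approx 1.2857$)
$W{\left(h \right)} = \sqrt{\frac{47}{7} + h}$ ($W{\left(h \right)} = \sqrt{h + \left(8 - \frac{9}{7}\right)} = \sqrt{h + \frac{47}{7}} = \sqrt{\frac{47}{7} + h}$)
$113 W{\left(-11 \right)} = 113 \frac{\sqrt{329 + 49 \left(-11\right)}}{7} = 113 \frac{\sqrt{329 - 539}}{7} = 113 \frac{\sqrt{-210}}{7} = 113 \frac{i \sqrt{210}}{7} = \frac{113 i \sqrt{210}}{7}$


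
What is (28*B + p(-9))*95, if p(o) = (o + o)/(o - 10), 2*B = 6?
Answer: 8070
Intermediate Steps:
B = 3 (B = (½)*6 = 3)
p(o) = 2*o/(-10 + o) (p(o) = (2*o)/(-10 + o) = 2*o/(-10 + o))
(28*B + p(-9))*95 = (28*3 + 2*(-9)/(-10 - 9))*95 = (84 + 2*(-9)/(-19))*95 = (84 + 2*(-9)*(-1/19))*95 = (84 + 18/19)*95 = (1614/19)*95 = 8070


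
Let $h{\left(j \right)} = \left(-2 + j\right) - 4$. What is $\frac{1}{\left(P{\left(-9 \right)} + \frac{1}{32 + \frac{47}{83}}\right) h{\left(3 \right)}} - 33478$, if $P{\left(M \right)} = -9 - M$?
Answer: $- \frac{2779575}{83} \approx -33489.0$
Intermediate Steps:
$h{\left(j \right)} = -6 + j$
$\frac{1}{\left(P{\left(-9 \right)} + \frac{1}{32 + \frac{47}{83}}\right) h{\left(3 \right)}} - 33478 = \frac{1}{\left(\left(-9 - -9\right) + \frac{1}{32 + \frac{47}{83}}\right) \left(-6 + 3\right)} - 33478 = \frac{1}{\left(\left(-9 + 9\right) + \frac{1}{32 + 47 \cdot \frac{1}{83}}\right) \left(-3\right)} - 33478 = \frac{1}{\left(0 + \frac{1}{32 + \frac{47}{83}}\right) \left(-3\right)} - 33478 = \frac{1}{\left(0 + \frac{1}{\frac{2703}{83}}\right) \left(-3\right)} - 33478 = \frac{1}{\left(0 + \frac{83}{2703}\right) \left(-3\right)} - 33478 = \frac{1}{\frac{83}{2703} \left(-3\right)} - 33478 = \frac{1}{- \frac{83}{901}} - 33478 = - \frac{901}{83} - 33478 = - \frac{2779575}{83}$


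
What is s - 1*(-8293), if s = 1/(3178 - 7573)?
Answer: 36447734/4395 ≈ 8293.0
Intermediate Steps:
s = -1/4395 (s = 1/(-4395) = -1/4395 ≈ -0.00022753)
s - 1*(-8293) = -1/4395 - 1*(-8293) = -1/4395 + 8293 = 36447734/4395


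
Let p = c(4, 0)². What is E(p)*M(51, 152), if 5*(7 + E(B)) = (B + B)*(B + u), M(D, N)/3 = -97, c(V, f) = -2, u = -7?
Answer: 17169/5 ≈ 3433.8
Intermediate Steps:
p = 4 (p = (-2)² = 4)
M(D, N) = -291 (M(D, N) = 3*(-97) = -291)
E(B) = -7 + 2*B*(-7 + B)/5 (E(B) = -7 + ((B + B)*(B - 7))/5 = -7 + ((2*B)*(-7 + B))/5 = -7 + (2*B*(-7 + B))/5 = -7 + 2*B*(-7 + B)/5)
E(p)*M(51, 152) = (-7 - 14/5*4 + (⅖)*4²)*(-291) = (-7 - 56/5 + (⅖)*16)*(-291) = (-7 - 56/5 + 32/5)*(-291) = -59/5*(-291) = 17169/5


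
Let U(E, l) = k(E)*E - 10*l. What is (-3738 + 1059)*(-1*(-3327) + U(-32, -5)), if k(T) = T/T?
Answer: -8961255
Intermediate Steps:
k(T) = 1
U(E, l) = E - 10*l (U(E, l) = 1*E - 10*l = E - 10*l)
(-3738 + 1059)*(-1*(-3327) + U(-32, -5)) = (-3738 + 1059)*(-1*(-3327) + (-32 - 10*(-5))) = -2679*(3327 + (-32 + 50)) = -2679*(3327 + 18) = -2679*3345 = -8961255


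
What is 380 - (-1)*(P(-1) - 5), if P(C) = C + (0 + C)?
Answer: 373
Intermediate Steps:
P(C) = 2*C (P(C) = C + C = 2*C)
380 - (-1)*(P(-1) - 5) = 380 - (-1)*(2*(-1) - 5) = 380 - (-1)*(-2 - 5) = 380 - (-1)*(-7) = 380 - 1*7 = 380 - 7 = 373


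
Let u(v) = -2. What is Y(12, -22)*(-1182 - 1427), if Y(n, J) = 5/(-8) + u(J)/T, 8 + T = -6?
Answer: 70443/56 ≈ 1257.9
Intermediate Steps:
T = -14 (T = -8 - 6 = -14)
Y(n, J) = -27/56 (Y(n, J) = 5/(-8) - 2/(-14) = 5*(-1/8) - 2*(-1/14) = -5/8 + 1/7 = -27/56)
Y(12, -22)*(-1182 - 1427) = -27*(-1182 - 1427)/56 = -27/56*(-2609) = 70443/56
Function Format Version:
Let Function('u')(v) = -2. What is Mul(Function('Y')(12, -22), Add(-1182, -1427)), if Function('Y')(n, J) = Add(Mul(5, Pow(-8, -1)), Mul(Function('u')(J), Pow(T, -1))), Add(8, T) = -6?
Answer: Rational(70443, 56) ≈ 1257.9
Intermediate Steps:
T = -14 (T = Add(-8, -6) = -14)
Function('Y')(n, J) = Rational(-27, 56) (Function('Y')(n, J) = Add(Mul(5, Pow(-8, -1)), Mul(-2, Pow(-14, -1))) = Add(Mul(5, Rational(-1, 8)), Mul(-2, Rational(-1, 14))) = Add(Rational(-5, 8), Rational(1, 7)) = Rational(-27, 56))
Mul(Function('Y')(12, -22), Add(-1182, -1427)) = Mul(Rational(-27, 56), Add(-1182, -1427)) = Mul(Rational(-27, 56), -2609) = Rational(70443, 56)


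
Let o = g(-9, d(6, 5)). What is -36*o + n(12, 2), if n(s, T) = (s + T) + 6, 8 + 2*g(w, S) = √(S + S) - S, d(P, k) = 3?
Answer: 218 - 18*√6 ≈ 173.91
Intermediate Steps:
g(w, S) = -4 - S/2 + √2*√S/2 (g(w, S) = -4 + (√(S + S) - S)/2 = -4 + (√(2*S) - S)/2 = -4 + (√2*√S - S)/2 = -4 + (-S + √2*√S)/2 = -4 + (-S/2 + √2*√S/2) = -4 - S/2 + √2*√S/2)
o = -11/2 + √6/2 (o = -4 - ½*3 + √2*√3/2 = -4 - 3/2 + √6/2 = -11/2 + √6/2 ≈ -4.2753)
n(s, T) = 6 + T + s (n(s, T) = (T + s) + 6 = 6 + T + s)
-36*o + n(12, 2) = -36*(-11/2 + √6/2) + (6 + 2 + 12) = (198 - 18*√6) + 20 = 218 - 18*√6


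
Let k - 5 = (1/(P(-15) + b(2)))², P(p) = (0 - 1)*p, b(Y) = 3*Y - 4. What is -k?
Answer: -1446/289 ≈ -5.0035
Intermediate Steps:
b(Y) = -4 + 3*Y
P(p) = -p
k = 1446/289 (k = 5 + (1/(-1*(-15) + (-4 + 3*2)))² = 5 + (1/(15 + (-4 + 6)))² = 5 + (1/(15 + 2))² = 5 + (1/17)² = 5 + 1/289 = 1446/289 ≈ 5.0035)
-k = -1*1446/289 = -1446/289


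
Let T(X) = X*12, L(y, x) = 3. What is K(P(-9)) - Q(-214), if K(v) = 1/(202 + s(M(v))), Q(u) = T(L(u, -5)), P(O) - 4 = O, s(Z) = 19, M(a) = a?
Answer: -7955/221 ≈ -35.995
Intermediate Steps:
T(X) = 12*X
P(O) = 4 + O
Q(u) = 36 (Q(u) = 12*3 = 36)
K(v) = 1/221 (K(v) = 1/(202 + 19) = 1/221)
K(P(-9)) - Q(-214) = 1/221 - 1*36 = 1/221 - 36 = -7955/221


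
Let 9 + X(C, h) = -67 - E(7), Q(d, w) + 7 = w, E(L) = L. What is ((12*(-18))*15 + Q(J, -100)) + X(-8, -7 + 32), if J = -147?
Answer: -3430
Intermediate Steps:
Q(d, w) = -7 + w
X(C, h) = -83 (X(C, h) = -9 + (-67 - 1*7) = -9 + (-67 - 7) = -9 - 74 = -83)
((12*(-18))*15 + Q(J, -100)) + X(-8, -7 + 32) = ((12*(-18))*15 + (-7 - 100)) - 83 = (-216*15 - 107) - 83 = (-3240 - 107) - 83 = -3347 - 83 = -3430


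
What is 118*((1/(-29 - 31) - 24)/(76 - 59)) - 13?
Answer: -91649/510 ≈ -179.70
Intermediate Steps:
118*((1/(-29 - 31) - 24)/(76 - 59)) - 13 = 118*((1/(-60) - 24)/17) - 13 = 118*((-1/60 - 24)*(1/17)) - 13 = 118*(-1441/60*1/17) - 13 = 118*(-1441/1020) - 13 = -85019/510 - 13 = -91649/510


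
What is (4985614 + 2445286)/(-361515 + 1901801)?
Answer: 3715450/770143 ≈ 4.8244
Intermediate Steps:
(4985614 + 2445286)/(-361515 + 1901801) = 7430900/1540286 = 7430900*(1/1540286) = 3715450/770143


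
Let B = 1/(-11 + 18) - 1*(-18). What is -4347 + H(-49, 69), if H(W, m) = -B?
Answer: -30556/7 ≈ -4365.1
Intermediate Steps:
B = 127/7 (B = 1/7 + 18 = 127/7 ≈ 18.143)
H(W, m) = -127/7 (H(W, m) = -1*127/7 = -127/7)
-4347 + H(-49, 69) = -4347 - 127/7 = -30556/7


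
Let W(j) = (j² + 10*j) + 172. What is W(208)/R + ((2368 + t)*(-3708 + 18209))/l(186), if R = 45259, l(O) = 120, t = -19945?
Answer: -3845264326341/1810360 ≈ -2.1240e+6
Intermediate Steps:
W(j) = 172 + j² + 10*j
W(208)/R + ((2368 + t)*(-3708 + 18209))/l(186) = (172 + 208² + 10*208)/45259 + ((2368 - 19945)*(-3708 + 18209))/120 = (172 + 43264 + 2080)*(1/45259) - 17577*14501*(1/120) = 45516*(1/45259) - 254884077*1/120 = 45516/45259 - 84961359/40 = -3845264326341/1810360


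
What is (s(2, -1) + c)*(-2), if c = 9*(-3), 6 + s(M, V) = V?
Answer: 68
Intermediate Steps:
s(M, V) = -6 + V
c = -27
(s(2, -1) + c)*(-2) = ((-6 - 1) - 27)*(-2) = (-7 - 27)*(-2) = -34*(-2) = 68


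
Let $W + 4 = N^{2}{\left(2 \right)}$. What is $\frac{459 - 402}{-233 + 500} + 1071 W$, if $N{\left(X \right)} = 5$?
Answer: $\frac{2001718}{89} \approx 22491.0$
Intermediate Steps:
$W = 21$ ($W = -4 + 5^{2} = -4 + 25 = 21$)
$\frac{459 - 402}{-233 + 500} + 1071 W = \frac{459 - 402}{-233 + 500} + 1071 \cdot 21 = \frac{57}{267} + 22491 = 57 \cdot \frac{1}{267} + 22491 = \frac{19}{89} + 22491 = \frac{2001718}{89}$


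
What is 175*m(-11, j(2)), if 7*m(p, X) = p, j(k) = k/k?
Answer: -275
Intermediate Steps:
j(k) = 1
m(p, X) = p/7
175*m(-11, j(2)) = 175*((⅐)*(-11)) = 175*(-11/7) = -275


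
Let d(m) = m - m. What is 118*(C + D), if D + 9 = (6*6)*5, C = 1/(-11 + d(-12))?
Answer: 221840/11 ≈ 20167.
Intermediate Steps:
d(m) = 0
C = -1/11 (C = 1/(-11 + 0) = 1/(-11) = -1/11 ≈ -0.090909)
D = 171 (D = -9 + (6*6)*5 = -9 + 36*5 = -9 + 180 = 171)
118*(C + D) = 118*(-1/11 + 171) = 118*(1880/11) = 221840/11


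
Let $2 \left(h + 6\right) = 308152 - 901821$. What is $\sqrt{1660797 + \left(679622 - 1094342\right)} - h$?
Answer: $\frac{593681}{2} + 3 \sqrt{138453} \approx 2.9796 \cdot 10^{5}$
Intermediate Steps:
$h = - \frac{593681}{2}$ ($h = -6 + \frac{308152 - 901821}{2} = -6 + \frac{1}{2} \left(-593669\right) = -6 - \frac{593669}{2} = - \frac{593681}{2} \approx -2.9684 \cdot 10^{5}$)
$\sqrt{1660797 + \left(679622 - 1094342\right)} - h = \sqrt{1660797 + \left(679622 - 1094342\right)} - - \frac{593681}{2} = \sqrt{1660797 + \left(679622 - 1094342\right)} + \frac{593681}{2} = \sqrt{1660797 - 414720} + \frac{593681}{2} = \sqrt{1246077} + \frac{593681}{2} = 3 \sqrt{138453} + \frac{593681}{2} = \frac{593681}{2} + 3 \sqrt{138453}$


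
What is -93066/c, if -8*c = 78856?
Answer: 93066/9857 ≈ 9.4416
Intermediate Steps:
c = -9857 (c = -⅛*78856 = -9857)
-93066/c = -93066/(-9857) = -93066*(-1/9857) = 93066/9857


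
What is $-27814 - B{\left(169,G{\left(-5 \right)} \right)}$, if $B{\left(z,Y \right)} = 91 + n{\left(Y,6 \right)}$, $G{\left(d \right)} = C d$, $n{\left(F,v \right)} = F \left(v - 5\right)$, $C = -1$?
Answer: $-27910$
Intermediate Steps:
$n{\left(F,v \right)} = F \left(-5 + v\right)$
$G{\left(d \right)} = - d$
$B{\left(z,Y \right)} = 91 + Y$ ($B{\left(z,Y \right)} = 91 + Y \left(-5 + 6\right) = 91 + Y 1 = 91 + Y$)
$-27814 - B{\left(169,G{\left(-5 \right)} \right)} = -27814 - \left(91 - -5\right) = -27814 - \left(91 + 5\right) = -27814 - 96 = -27910$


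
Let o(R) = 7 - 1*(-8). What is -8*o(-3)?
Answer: -120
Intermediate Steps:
o(R) = 15 (o(R) = 7 + 8 = 15)
-8*o(-3) = -8*15 = -120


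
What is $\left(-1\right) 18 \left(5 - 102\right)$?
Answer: $1746$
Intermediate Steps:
$\left(-1\right) 18 \left(5 - 102\right) = \left(-18\right) \left(-97\right) = 1746$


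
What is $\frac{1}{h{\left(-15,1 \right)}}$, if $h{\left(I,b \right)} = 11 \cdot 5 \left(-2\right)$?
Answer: $- \frac{1}{110} \approx -0.0090909$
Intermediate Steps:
$h{\left(I,b \right)} = -110$ ($h{\left(I,b \right)} = 11 \left(-10\right) = -110$)
$\frac{1}{h{\left(-15,1 \right)}} = \frac{1}{-110} = - \frac{1}{110}$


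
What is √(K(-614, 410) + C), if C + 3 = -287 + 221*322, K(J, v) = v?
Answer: √71282 ≈ 266.99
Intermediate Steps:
C = 70872 (C = -3 + (-287 + 221*322) = -3 + (-287 + 71162) = -3 + 70875 = 70872)
√(K(-614, 410) + C) = √(410 + 70872) = √71282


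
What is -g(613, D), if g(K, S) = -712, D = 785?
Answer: 712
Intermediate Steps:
-g(613, D) = -1*(-712) = 712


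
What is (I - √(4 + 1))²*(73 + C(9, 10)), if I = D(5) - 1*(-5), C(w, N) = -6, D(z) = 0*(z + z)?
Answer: 2010 - 670*√5 ≈ 511.83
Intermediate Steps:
D(z) = 0 (D(z) = 0*(2*z) = 0)
I = 5 (I = 0 - 1*(-5) = 0 + 5 = 5)
(I - √(4 + 1))²*(73 + C(9, 10)) = (5 - √(4 + 1))²*(73 - 6) = (5 - √5)²*67 = 67*(5 - √5)²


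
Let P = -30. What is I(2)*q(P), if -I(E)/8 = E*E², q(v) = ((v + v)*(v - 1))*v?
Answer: 3571200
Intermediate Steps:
q(v) = 2*v²*(-1 + v) (q(v) = ((2*v)*(-1 + v))*v = (2*v*(-1 + v))*v = 2*v²*(-1 + v))
I(E) = -8*E³ (I(E) = -8*E*E² = -8*E³)
I(2)*q(P) = (-8*2³)*(2*(-30)²*(-1 - 30)) = (-8*8)*(2*900*(-31)) = -64*(-55800) = 3571200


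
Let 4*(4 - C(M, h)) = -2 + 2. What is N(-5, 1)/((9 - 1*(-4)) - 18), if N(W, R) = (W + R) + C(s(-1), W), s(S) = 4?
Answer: 0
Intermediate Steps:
C(M, h) = 4 (C(M, h) = 4 - (-2 + 2)/4 = 4 - ¼*0 = 4 + 0 = 4)
N(W, R) = 4 + R + W (N(W, R) = (W + R) + 4 = (R + W) + 4 = 4 + R + W)
N(-5, 1)/((9 - 1*(-4)) - 18) = (4 + 1 - 5)/((9 - 1*(-4)) - 18) = 0/((9 + 4) - 18) = 0/(13 - 18) = 0/(-5) = -⅕*0 = 0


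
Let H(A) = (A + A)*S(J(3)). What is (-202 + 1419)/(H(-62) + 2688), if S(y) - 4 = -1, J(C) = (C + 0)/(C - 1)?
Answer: 1217/2316 ≈ 0.52547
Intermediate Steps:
J(C) = C/(-1 + C)
S(y) = 3 (S(y) = 4 - 1 = 3)
H(A) = 6*A (H(A) = (A + A)*3 = (2*A)*3 = 6*A)
(-202 + 1419)/(H(-62) + 2688) = (-202 + 1419)/(6*(-62) + 2688) = 1217/(-372 + 2688) = 1217/2316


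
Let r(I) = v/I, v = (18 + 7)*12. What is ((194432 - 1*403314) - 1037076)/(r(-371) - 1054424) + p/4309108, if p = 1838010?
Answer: 169431315892199/105355429395577 ≈ 1.6082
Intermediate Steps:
v = 300 (v = 25*12 = 300)
r(I) = 300/I
((194432 - 1*403314) - 1037076)/(r(-371) - 1054424) + p/4309108 = ((194432 - 1*403314) - 1037076)/(300/(-371) - 1054424) + 1838010/4309108 = ((194432 - 403314) - 1037076)/(300*(-1/371) - 1054424) + 1838010*(1/4309108) = (-208882 - 1037076)/(-300/371 - 1054424) + 919005/2154554 = -1245958/(-391191604/371) + 919005/2154554 = -1245958*(-371/391191604) + 919005/2154554 = 231125209/195595802 + 919005/2154554 = 169431315892199/105355429395577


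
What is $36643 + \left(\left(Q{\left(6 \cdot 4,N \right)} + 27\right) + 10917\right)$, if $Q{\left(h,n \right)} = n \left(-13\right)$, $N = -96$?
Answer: $48835$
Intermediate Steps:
$Q{\left(h,n \right)} = - 13 n$
$36643 + \left(\left(Q{\left(6 \cdot 4,N \right)} + 27\right) + 10917\right) = 36643 + \left(\left(\left(-13\right) \left(-96\right) + 27\right) + 10917\right) = 36643 + \left(\left(1248 + 27\right) + 10917\right) = 36643 + \left(1275 + 10917\right) = 36643 + 12192 = 48835$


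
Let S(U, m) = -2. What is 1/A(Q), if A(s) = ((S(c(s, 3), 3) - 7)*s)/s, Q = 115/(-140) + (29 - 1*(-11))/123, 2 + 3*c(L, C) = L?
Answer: -⅑ ≈ -0.11111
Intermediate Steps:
c(L, C) = -⅔ + L/3
Q = -1709/3444 (Q = 115*(-1/140) + (29 + 11)*(1/123) = -23/28 + 40*(1/123) = -23/28 + 40/123 = -1709/3444 ≈ -0.49623)
A(s) = -9 (A(s) = ((-2 - 7)*s)/s = (-9*s)/s = -9)
1/A(Q) = 1/(-9) = -⅑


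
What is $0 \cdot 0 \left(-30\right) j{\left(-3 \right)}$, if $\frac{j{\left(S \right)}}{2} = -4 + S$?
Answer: $0$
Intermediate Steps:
$j{\left(S \right)} = -8 + 2 S$ ($j{\left(S \right)} = 2 \left(-4 + S\right) = -8 + 2 S$)
$0 \cdot 0 \left(-30\right) j{\left(-3 \right)} = 0 \cdot 0 \left(-30\right) \left(-8 + 2 \left(-3\right)\right) = 0 \left(-30\right) \left(-8 - 6\right) = 0 \left(-14\right) = 0$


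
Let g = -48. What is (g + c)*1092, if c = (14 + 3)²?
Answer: 263172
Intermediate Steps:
c = 289 (c = 17² = 289)
(g + c)*1092 = (-48 + 289)*1092 = 241*1092 = 263172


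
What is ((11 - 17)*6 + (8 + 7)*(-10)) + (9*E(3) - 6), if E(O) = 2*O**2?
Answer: -30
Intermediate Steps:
((11 - 17)*6 + (8 + 7)*(-10)) + (9*E(3) - 6) = ((11 - 17)*6 + (8 + 7)*(-10)) + (9*(2*3**2) - 6) = (-6*6 + 15*(-10)) + (9*(2*9) - 6) = (-36 - 150) + (9*18 - 6) = -186 + (162 - 6) = -186 + 156 = -30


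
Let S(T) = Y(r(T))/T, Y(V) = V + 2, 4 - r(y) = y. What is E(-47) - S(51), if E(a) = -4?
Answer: -53/17 ≈ -3.1176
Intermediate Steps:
r(y) = 4 - y
Y(V) = 2 + V
S(T) = (6 - T)/T (S(T) = (2 + (4 - T))/T = (6 - T)/T)
E(-47) - S(51) = -4 - (6 - 1*51)/51 = -4 - (6 - 51)/51 = -4 - (-45)/51 = -4 - 1*(-15/17) = -4 + 15/17 = -53/17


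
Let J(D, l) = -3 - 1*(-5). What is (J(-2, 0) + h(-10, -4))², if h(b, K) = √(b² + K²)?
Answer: 120 + 8*√29 ≈ 163.08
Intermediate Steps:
J(D, l) = 2 (J(D, l) = -3 + 5 = 2)
h(b, K) = √(K² + b²)
(J(-2, 0) + h(-10, -4))² = (2 + √((-4)² + (-10)²))² = (2 + √(16 + 100))² = (2 + √116)² = (2 + 2*√29)²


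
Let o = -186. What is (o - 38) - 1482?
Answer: -1706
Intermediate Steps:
(o - 38) - 1482 = (-186 - 38) - 1482 = -224 - 1482 = -1706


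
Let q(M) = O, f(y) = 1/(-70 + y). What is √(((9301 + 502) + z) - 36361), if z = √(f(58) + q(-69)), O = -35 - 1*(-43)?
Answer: √(-956088 + 6*√285)/6 ≈ 162.96*I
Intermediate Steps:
O = 8 (O = -35 + 43 = 8)
q(M) = 8
z = √285/6 (z = √(1/(-70 + 58) + 8) = √(1/(-12) + 8) = √(-1/12 + 8) = √(95/12) = √285/6 ≈ 2.8137)
√(((9301 + 502) + z) - 36361) = √(((9301 + 502) + √285/6) - 36361) = √((9803 + √285/6) - 36361) = √(-26558 + √285/6)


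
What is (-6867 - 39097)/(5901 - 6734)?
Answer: 45964/833 ≈ 55.179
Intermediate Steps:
(-6867 - 39097)/(5901 - 6734) = -45964/(-833) = -45964*(-1/833) = 45964/833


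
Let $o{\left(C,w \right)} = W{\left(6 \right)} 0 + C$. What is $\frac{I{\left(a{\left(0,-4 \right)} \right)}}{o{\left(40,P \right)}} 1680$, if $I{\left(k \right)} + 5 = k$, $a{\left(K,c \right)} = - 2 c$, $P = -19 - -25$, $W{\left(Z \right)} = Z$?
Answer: $126$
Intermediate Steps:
$P = 6$ ($P = -19 + 25 = 6$)
$I{\left(k \right)} = -5 + k$
$o{\left(C,w \right)} = C$ ($o{\left(C,w \right)} = 6 \cdot 0 + C = 0 + C = C$)
$\frac{I{\left(a{\left(0,-4 \right)} \right)}}{o{\left(40,P \right)}} 1680 = \frac{-5 - -8}{40} \cdot 1680 = \left(-5 + 8\right) \frac{1}{40} \cdot 1680 = 3 \cdot \frac{1}{40} \cdot 1680 = \frac{3}{40} \cdot 1680 = 126$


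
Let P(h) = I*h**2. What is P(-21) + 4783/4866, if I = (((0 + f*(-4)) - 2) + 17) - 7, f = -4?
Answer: 51506527/4866 ≈ 10585.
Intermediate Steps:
I = 24 (I = (((0 - 4*(-4)) - 2) + 17) - 7 = (((0 + 16) - 2) + 17) - 7 = ((16 - 2) + 17) - 7 = (14 + 17) - 7 = 31 - 7 = 24)
P(h) = 24*h**2
P(-21) + 4783/4866 = 24*(-21)**2 + 4783/4866 = 24*441 + 4783*(1/4866) = 10584 + 4783/4866 = 51506527/4866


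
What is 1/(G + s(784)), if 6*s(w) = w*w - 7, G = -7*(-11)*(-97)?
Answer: 2/189945 ≈ 1.0529e-5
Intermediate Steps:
G = -7469 (G = 77*(-97) = -7469)
s(w) = -7/6 + w²/6 (s(w) = (w*w - 7)/6 = (w² - 7)/6 = (-7 + w²)/6 = -7/6 + w²/6)
1/(G + s(784)) = 1/(-7469 + (-7/6 + (⅙)*784²)) = 1/(-7469 + (-7/6 + (⅙)*614656)) = 1/(-7469 + (-7/6 + 307328/3)) = 1/(-7469 + 204883/2) = 1/(189945/2) = 2/189945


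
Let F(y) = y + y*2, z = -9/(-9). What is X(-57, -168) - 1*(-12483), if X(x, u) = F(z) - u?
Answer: 12654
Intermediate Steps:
z = 1 (z = -9*(-⅑) = 1)
F(y) = 3*y (F(y) = y + 2*y = 3*y)
X(x, u) = 3 - u (X(x, u) = 3*1 - u = 3 - u)
X(-57, -168) - 1*(-12483) = (3 - 1*(-168)) - 1*(-12483) = (3 + 168) + 12483 = 171 + 12483 = 12654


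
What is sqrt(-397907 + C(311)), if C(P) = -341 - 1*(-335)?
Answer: I*sqrt(397913) ≈ 630.8*I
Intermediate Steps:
C(P) = -6 (C(P) = -341 + 335 = -6)
sqrt(-397907 + C(311)) = sqrt(-397907 - 6) = sqrt(-397913) = I*sqrt(397913)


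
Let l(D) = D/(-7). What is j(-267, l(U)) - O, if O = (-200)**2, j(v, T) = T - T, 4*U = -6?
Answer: -40000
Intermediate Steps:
U = -3/2 (U = (1/4)*(-6) = -3/2 ≈ -1.5000)
l(D) = -D/7 (l(D) = D*(-1/7) = -D/7)
j(v, T) = 0
O = 40000
j(-267, l(U)) - O = 0 - 1*40000 = 0 - 40000 = -40000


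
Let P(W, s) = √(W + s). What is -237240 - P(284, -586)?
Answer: -237240 - I*√302 ≈ -2.3724e+5 - 17.378*I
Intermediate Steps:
-237240 - P(284, -586) = -237240 - √(284 - 586) = -237240 - √(-302) = -237240 - I*√302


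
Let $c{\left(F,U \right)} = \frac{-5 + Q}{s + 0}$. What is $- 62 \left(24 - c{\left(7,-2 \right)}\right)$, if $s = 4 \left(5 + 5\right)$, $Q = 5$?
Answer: $-1488$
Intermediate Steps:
$s = 40$ ($s = 4 \cdot 10 = 40$)
$c{\left(F,U \right)} = 0$ ($c{\left(F,U \right)} = \frac{-5 + 5}{40 + 0} = \frac{0}{40} = 0 \cdot \frac{1}{40} = 0$)
$- 62 \left(24 - c{\left(7,-2 \right)}\right) = - 62 \left(24 - 0\right) = - 62 \left(24 + 0\right) = \left(-62\right) 24 = -1488$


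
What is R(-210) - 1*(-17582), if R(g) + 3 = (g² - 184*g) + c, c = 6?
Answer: 100325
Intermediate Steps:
R(g) = 3 + g² - 184*g (R(g) = -3 + ((g² - 184*g) + 6) = -3 + (6 + g² - 184*g) = 3 + g² - 184*g)
R(-210) - 1*(-17582) = (3 + (-210)² - 184*(-210)) - 1*(-17582) = (3 + 44100 + 38640) + 17582 = 82743 + 17582 = 100325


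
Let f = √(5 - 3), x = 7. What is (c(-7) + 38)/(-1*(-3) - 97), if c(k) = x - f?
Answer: -45/94 + √2/94 ≈ -0.46368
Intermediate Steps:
f = √2 ≈ 1.4142
c(k) = 7 - √2
(c(-7) + 38)/(-1*(-3) - 97) = ((7 - √2) + 38)/(-1*(-3) - 97) = (45 - √2)/(3 - 97) = (45 - √2)/(-94) = (45 - √2)*(-1/94) = -45/94 + √2/94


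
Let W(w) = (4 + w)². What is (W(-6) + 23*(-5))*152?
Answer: -16872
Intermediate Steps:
(W(-6) + 23*(-5))*152 = ((4 - 6)² + 23*(-5))*152 = ((-2)² - 115)*152 = (4 - 115)*152 = -111*152 = -16872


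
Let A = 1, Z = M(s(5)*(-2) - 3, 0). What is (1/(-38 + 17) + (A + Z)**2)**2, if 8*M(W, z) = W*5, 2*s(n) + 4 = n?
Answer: 34225/7056 ≈ 4.8505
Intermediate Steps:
s(n) = -2 + n/2
M(W, z) = 5*W/8 (M(W, z) = (W*5)/8 = (5*W)/8 = 5*W/8)
Z = -5/2 (Z = 5*((-2 + (1/2)*5)*(-2) - 3)/8 = 5*((-2 + 5/2)*(-2) - 3)/8 = 5*((1/2)*(-2) - 3)/8 = 5*(-1 - 3)/8 = (5/8)*(-4) = -5/2 ≈ -2.5000)
(1/(-38 + 17) + (A + Z)**2)**2 = (1/(-38 + 17) + (1 - 5/2)**2)**2 = (1/(-21) + (-3/2)**2)**2 = (-1/21 + 9/4)**2 = (185/84)**2 = 34225/7056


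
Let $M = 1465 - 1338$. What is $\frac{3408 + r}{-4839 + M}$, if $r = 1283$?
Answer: $- \frac{4691}{4712} \approx -0.99554$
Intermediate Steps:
$M = 127$ ($M = 1465 - 1338 = 127$)
$\frac{3408 + r}{-4839 + M} = \frac{3408 + 1283}{-4839 + 127} = \frac{4691}{-4712} = 4691 \left(- \frac{1}{4712}\right) = - \frac{4691}{4712}$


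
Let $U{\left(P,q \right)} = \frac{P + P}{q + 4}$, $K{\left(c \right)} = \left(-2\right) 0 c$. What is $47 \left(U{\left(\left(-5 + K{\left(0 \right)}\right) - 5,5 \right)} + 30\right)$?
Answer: $\frac{11750}{9} \approx 1305.6$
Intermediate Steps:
$K{\left(c \right)} = 0$ ($K{\left(c \right)} = 0 c = 0$)
$U{\left(P,q \right)} = \frac{2 P}{4 + q}$
$47 \left(U{\left(\left(-5 + K{\left(0 \right)}\right) - 5,5 \right)} + 30\right) = 47 \left(\frac{2 \left(\left(-5 + 0\right) - 5\right)}{4 + 5} + 30\right) = 47 \left(\frac{2 \left(-5 - 5\right)}{9} + 30\right) = 47 \left(2 \left(-10\right) \frac{1}{9} + 30\right) = 47 \left(- \frac{20}{9} + 30\right) = 47 \cdot \frac{250}{9} = \frac{11750}{9}$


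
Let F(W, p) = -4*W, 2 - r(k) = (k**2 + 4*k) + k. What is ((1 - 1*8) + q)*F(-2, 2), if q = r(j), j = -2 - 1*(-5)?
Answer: -232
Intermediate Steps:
j = 3 (j = -2 + 5 = 3)
r(k) = 2 - k**2 - 5*k (r(k) = 2 - ((k**2 + 4*k) + k) = 2 - (k**2 + 5*k) = 2 + (-k**2 - 5*k) = 2 - k**2 - 5*k)
q = -22 (q = 2 - 1*3**2 - 5*3 = 2 - 1*9 - 15 = 2 - 9 - 15 = -22)
((1 - 1*8) + q)*F(-2, 2) = ((1 - 1*8) - 22)*(-4*(-2)) = ((1 - 8) - 22)*8 = (-7 - 22)*8 = -29*8 = -232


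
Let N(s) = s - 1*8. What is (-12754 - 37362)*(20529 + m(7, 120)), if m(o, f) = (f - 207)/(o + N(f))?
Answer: -7201563072/7 ≈ -1.0288e+9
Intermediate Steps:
N(s) = -8 + s (N(s) = s - 8 = -8 + s)
m(o, f) = (-207 + f)/(-8 + f + o) (m(o, f) = (f - 207)/(o + (-8 + f)) = (-207 + f)/(-8 + f + o))
(-12754 - 37362)*(20529 + m(7, 120)) = (-12754 - 37362)*(20529 + (-207 + 120)/(-8 + 120 + 7)) = -50116*(20529 - 87/119) = -50116*2442864/119 = -7201563072/7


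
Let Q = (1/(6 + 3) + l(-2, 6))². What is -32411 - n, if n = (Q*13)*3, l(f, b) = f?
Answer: -878854/27 ≈ -32550.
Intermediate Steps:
Q = 289/81 (Q = (1/(6 + 3) - 2)² = (1/9 - 2)² = (⅑ - 2)² = (-17/9)² = 289/81 ≈ 3.5679)
n = 3757/27 (n = ((289/81)*13)*3 = (3757/81)*3 = 3757/27 ≈ 139.15)
-32411 - n = -32411 - 1*3757/27 = -32411 - 3757/27 = -878854/27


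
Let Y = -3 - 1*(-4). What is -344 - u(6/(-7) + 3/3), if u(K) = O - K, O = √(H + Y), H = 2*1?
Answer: -2407/7 - √3 ≈ -345.59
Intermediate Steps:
Y = 1 (Y = -3 + 4 = 1)
H = 2
O = √3 (O = √(2 + 1) = √3 ≈ 1.7320)
u(K) = √3 - K
-344 - u(6/(-7) + 3/3) = -344 - (√3 - (6/(-7) + 3/3)) = -344 - (√3 - (6*(-⅐) + 3*(⅓))) = -344 - (√3 - (-6/7 + 1)) = -344 - (√3 - 1*⅐) = -344 - (√3 - ⅐) = -344 - (-⅐ + √3) = -344 + (⅐ - √3) = -2407/7 - √3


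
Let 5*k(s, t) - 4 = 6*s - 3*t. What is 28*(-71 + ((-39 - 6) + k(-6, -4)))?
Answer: -3360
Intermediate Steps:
k(s, t) = ⅘ - 3*t/5 + 6*s/5 (k(s, t) = ⅘ + (6*s - 3*t)/5 = ⅘ + (-3*t + 6*s)/5 = ⅘ + (-3*t/5 + 6*s/5) = ⅘ - 3*t/5 + 6*s/5)
28*(-71 + ((-39 - 6) + k(-6, -4))) = 28*(-71 + ((-39 - 6) + (⅘ - ⅗*(-4) + (6/5)*(-6)))) = 28*(-71 + (-45 + (⅘ + 12/5 - 36/5))) = 28*(-71 + (-45 - 4)) = 28*(-71 - 49) = 28*(-120) = -3360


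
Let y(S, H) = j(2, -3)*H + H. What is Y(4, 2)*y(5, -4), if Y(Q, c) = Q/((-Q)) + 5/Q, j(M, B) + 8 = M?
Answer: 5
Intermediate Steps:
j(M, B) = -8 + M
y(S, H) = -5*H (y(S, H) = (-8 + 2)*H + H = -6*H + H = -5*H)
Y(Q, c) = -1 + 5/Q (Y(Q, c) = Q*(-1/Q) + 5/Q = -1 + 5/Q)
Y(4, 2)*y(5, -4) = ((5 - 1*4)/4)*(-5*(-4)) = ((5 - 4)/4)*20 = ((1/4)*1)*20 = (1/4)*20 = 5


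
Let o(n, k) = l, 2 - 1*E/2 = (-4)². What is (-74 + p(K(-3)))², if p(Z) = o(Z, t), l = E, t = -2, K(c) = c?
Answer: 10404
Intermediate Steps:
E = -28 (E = 4 - 2*(-4)² = 4 - 2*16 = 4 - 32 = -28)
l = -28
o(n, k) = -28
p(Z) = -28
(-74 + p(K(-3)))² = (-74 - 28)² = (-102)² = 10404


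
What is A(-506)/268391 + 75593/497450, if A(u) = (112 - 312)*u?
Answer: 70630420863/133511102950 ≈ 0.52902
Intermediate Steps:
A(u) = -200*u
A(-506)/268391 + 75593/497450 = -200*(-506)/268391 + 75593/497450 = 101200*(1/268391) + 75593*(1/497450) = 101200/268391 + 75593/497450 = 70630420863/133511102950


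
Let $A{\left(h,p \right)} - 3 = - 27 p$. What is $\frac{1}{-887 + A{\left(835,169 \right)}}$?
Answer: $- \frac{1}{5447} \approx -0.00018359$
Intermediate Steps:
$A{\left(h,p \right)} = 3 - 27 p$
$\frac{1}{-887 + A{\left(835,169 \right)}} = \frac{1}{-887 + \left(3 - 4563\right)} = \frac{1}{-887 - 4560} = \frac{1}{-5447} = - \frac{1}{5447}$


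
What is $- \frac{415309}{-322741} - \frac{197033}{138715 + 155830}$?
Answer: $\frac{2025398688}{3277991305} \approx 0.61788$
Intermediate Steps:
$- \frac{415309}{-322741} - \frac{197033}{138715 + 155830} = \left(-415309\right) \left(- \frac{1}{322741}\right) - \frac{197033}{294545} = \frac{14321}{11129} - \frac{197033}{294545} = \frac{2025398688}{3277991305}$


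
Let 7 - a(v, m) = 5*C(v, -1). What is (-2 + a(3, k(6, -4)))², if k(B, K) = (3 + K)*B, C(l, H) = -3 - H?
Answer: 225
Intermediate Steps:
k(B, K) = B*(3 + K)
a(v, m) = 17 (a(v, m) = 7 - 5*(-3 - 1*(-1)) = 7 - 5*(-3 + 1) = 7 - 5*(-2) = 7 - 1*(-10) = 7 + 10 = 17)
(-2 + a(3, k(6, -4)))² = (-2 + 17)² = 15² = 225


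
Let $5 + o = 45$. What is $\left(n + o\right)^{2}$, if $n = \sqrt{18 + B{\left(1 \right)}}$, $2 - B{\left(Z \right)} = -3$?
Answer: $\left(40 + \sqrt{23}\right)^{2} \approx 2006.7$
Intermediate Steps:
$o = 40$ ($o = -5 + 45 = 40$)
$B{\left(Z \right)} = 5$ ($B{\left(Z \right)} = 2 - -3 = 2 + 3 = 5$)
$n = \sqrt{23}$ ($n = \sqrt{18 + 5} = \sqrt{23} \approx 4.7958$)
$\left(n + o\right)^{2} = \left(\sqrt{23} + 40\right)^{2} = \left(40 + \sqrt{23}\right)^{2}$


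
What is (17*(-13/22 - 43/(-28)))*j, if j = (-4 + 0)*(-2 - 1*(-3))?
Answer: -4947/77 ≈ -64.247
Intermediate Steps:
j = -4 (j = -4*(-2 + 3) = -4*1 = -4)
(17*(-13/22 - 43/(-28)))*j = (17*(-13/22 - 43/(-28)))*(-4) = (17*(-13*1/22 - 43*(-1/28)))*(-4) = (17*(-13/22 + 43/28))*(-4) = (17*(291/308))*(-4) = (4947/308)*(-4) = -4947/77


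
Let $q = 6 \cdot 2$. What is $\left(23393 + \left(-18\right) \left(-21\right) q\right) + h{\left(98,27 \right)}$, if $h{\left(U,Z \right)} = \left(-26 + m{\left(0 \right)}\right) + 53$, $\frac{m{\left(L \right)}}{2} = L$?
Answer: $27956$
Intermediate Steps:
$q = 12$
$m{\left(L \right)} = 2 L$
$h{\left(U,Z \right)} = 27$ ($h{\left(U,Z \right)} = \left(-26 + 2 \cdot 0\right) + 53 = \left(-26 + 0\right) + 53 = -26 + 53 = 27$)
$\left(23393 + \left(-18\right) \left(-21\right) q\right) + h{\left(98,27 \right)} = \left(23393 + \left(-18\right) \left(-21\right) 12\right) + 27 = \left(23393 + 378 \cdot 12\right) + 27 = \left(23393 + 4536\right) + 27 = 27929 + 27 = 27956$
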